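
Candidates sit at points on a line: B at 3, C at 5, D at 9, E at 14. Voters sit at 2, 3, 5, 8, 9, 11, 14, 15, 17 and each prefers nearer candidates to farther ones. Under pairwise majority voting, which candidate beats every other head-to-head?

D

With single-peaked preferences on a line, the Condorcet winner is the candidate closest to the median voter.
The median voter (position 9) is closest to D at 9.
Check: D vs B — voters closer to D: 6 of 9.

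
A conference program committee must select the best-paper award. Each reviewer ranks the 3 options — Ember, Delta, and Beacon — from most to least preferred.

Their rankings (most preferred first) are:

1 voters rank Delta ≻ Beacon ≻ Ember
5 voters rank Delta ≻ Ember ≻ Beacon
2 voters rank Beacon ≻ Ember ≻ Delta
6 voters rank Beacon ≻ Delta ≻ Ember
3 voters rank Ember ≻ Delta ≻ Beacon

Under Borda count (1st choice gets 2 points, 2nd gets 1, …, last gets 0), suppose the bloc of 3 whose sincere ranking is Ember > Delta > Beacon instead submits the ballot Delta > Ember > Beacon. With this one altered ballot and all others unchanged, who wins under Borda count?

Borda totals with the altered ballot: Ember 10, Delta 24, Beacon 17.
The winner is unchanged: still Delta.

Delta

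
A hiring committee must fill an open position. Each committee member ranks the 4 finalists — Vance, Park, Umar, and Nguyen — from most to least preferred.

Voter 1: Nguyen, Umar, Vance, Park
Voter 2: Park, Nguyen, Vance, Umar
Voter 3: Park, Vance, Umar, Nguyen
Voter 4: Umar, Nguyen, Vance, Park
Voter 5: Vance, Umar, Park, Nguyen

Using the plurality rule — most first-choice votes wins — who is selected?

First-place vote totals:
  Vance: 1
  Park: 2
  Umar: 1
  Nguyen: 1
Park has the most first-place votes.

Park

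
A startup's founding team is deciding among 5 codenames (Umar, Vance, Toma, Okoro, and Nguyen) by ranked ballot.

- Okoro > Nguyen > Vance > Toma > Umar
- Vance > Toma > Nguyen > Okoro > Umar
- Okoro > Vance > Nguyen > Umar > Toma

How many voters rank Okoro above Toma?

Ballots ranking Okoro above Toma: 2.
Ballots ranking Toma above Okoro: 1.
So 2 of 3 voters prefer Okoro to Toma.

2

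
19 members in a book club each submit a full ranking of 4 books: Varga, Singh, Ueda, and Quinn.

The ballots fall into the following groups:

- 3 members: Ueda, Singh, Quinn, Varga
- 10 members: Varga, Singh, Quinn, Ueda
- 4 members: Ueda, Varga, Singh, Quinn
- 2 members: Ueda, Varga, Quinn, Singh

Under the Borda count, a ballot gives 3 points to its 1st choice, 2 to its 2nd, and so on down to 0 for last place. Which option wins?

Borda scores:
  Varga: 3·0 + 10·3 + 4·2 + 2·2 = 42
  Singh: 3·2 + 10·2 + 4·1 + 2·0 = 30
  Ueda: 3·3 + 10·0 + 4·3 + 2·3 = 27
  Quinn: 3·1 + 10·1 + 4·0 + 2·1 = 15
Varga has the highest total.

Varga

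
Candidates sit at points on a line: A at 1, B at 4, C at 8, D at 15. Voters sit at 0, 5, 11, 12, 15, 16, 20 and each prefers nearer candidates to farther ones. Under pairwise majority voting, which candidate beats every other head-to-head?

With single-peaked preferences on a line, the Condorcet winner is the candidate closest to the median voter.
The median voter (position 12) is closest to D at 15.
Check: D vs C — voters closer to D: 4 of 7.

D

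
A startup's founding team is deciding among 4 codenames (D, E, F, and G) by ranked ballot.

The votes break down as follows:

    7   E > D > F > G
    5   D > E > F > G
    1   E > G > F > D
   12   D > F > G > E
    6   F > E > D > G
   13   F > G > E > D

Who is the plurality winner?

First-place vote totals:
  D: 17
  E: 8
  F: 19
  G: 0
F has the most first-place votes.

F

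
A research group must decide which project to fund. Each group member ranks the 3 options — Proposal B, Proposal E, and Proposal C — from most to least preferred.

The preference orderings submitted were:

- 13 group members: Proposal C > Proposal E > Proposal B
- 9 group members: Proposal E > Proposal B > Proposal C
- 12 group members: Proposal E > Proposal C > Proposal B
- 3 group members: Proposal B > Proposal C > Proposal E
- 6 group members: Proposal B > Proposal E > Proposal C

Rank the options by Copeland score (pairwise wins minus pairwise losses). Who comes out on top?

Pairwise results:
  Proposal B vs Proposal E: Proposal E wins 34–9.
  Proposal B vs Proposal C: Proposal C wins 25–18.
  Proposal E vs Proposal C: Proposal E wins 27–16.
Copeland scores (wins − losses):
  Proposal B: 0 − 2 = -2
  Proposal E: 2 − 0 = 2
  Proposal C: 1 − 1 = 0
Proposal E has the best Copeland score.

Proposal E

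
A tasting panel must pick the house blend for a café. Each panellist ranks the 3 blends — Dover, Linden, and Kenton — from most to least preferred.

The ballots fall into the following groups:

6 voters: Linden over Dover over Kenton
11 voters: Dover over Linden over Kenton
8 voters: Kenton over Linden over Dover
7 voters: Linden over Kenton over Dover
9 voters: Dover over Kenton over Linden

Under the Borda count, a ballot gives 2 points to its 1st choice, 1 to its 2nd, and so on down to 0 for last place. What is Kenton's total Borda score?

Borda scores:
  Dover: 6·1 + 11·2 + 8·0 + 7·0 + 9·2 = 46
  Linden: 6·2 + 11·1 + 8·1 + 7·2 + 9·0 = 45
  Kenton: 6·0 + 11·0 + 8·2 + 7·1 + 9·1 = 32

32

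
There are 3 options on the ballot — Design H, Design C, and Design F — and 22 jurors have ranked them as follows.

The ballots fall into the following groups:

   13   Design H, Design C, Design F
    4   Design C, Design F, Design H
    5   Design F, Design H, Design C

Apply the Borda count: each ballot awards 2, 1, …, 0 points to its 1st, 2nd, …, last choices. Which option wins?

Borda scores:
  Design H: 13·2 + 4·0 + 5·1 = 31
  Design C: 13·1 + 4·2 + 5·0 = 21
  Design F: 13·0 + 4·1 + 5·2 = 14
Design H has the highest total.

Design H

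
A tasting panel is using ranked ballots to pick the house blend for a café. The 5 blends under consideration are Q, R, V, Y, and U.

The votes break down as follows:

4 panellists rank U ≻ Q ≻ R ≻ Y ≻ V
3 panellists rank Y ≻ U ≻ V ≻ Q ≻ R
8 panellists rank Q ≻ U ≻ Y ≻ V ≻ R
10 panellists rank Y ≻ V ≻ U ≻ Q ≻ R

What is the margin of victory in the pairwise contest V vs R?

Ballots ranking V above R: 3+8+10 = 21.
Ballots ranking R above V: 4.
V wins 21–4, a margin of 17.

17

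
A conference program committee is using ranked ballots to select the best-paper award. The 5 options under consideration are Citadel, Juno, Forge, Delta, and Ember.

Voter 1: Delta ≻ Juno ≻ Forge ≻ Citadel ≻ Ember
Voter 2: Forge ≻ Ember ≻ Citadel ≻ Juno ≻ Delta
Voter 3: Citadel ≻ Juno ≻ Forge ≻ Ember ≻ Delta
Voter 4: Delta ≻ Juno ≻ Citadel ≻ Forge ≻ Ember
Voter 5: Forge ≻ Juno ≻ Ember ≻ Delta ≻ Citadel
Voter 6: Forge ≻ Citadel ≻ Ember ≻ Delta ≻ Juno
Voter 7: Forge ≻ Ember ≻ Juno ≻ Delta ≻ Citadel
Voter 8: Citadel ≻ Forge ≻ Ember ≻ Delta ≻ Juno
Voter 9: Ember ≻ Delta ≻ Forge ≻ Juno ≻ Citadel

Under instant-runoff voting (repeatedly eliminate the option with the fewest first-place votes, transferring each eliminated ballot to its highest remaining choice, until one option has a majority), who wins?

Round 1: Forge 4, Citadel 2, Delta 2, Ember 1, Juno 0. Juno has the fewest and is eliminated.
Round 2: Forge 4, Citadel 2, Delta 2, Ember 1. Ember has the fewest and is eliminated.
Round 3: Forge 4, Delta 3, Citadel 2. Citadel has the fewest and is eliminated.
Round 4: Forge 6, Delta 3. Forge has a majority.

Forge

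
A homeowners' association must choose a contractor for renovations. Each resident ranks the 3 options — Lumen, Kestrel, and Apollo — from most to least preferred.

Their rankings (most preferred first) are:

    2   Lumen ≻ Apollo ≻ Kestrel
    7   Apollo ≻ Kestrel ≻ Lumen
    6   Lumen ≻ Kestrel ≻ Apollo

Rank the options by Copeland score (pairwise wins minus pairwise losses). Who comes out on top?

Pairwise results:
  Lumen vs Kestrel: Lumen wins 8–7.
  Lumen vs Apollo: Lumen wins 8–7.
  Kestrel vs Apollo: Apollo wins 9–6.
Copeland scores (wins − losses):
  Lumen: 2 − 0 = 2
  Kestrel: 0 − 2 = -2
  Apollo: 1 − 1 = 0
Lumen has the best Copeland score.

Lumen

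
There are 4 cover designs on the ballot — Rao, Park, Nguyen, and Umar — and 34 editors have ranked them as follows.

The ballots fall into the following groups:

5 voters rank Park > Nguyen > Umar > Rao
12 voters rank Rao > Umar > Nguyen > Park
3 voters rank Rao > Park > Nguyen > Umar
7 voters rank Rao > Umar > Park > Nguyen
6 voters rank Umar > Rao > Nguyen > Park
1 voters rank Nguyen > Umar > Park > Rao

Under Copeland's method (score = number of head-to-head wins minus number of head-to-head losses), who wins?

Rao

Pairwise results:
  Rao vs Park: Rao wins 28–6.
  Rao vs Nguyen: Rao wins 28–6.
  Rao vs Umar: Rao wins 22–12.
  Park vs Nguyen: Nguyen wins 19–15.
  Park vs Umar: Umar wins 26–8.
  Nguyen vs Umar: Umar wins 25–9.
Copeland scores (wins − losses):
  Rao: 3 − 0 = 3
  Park: 0 − 3 = -3
  Nguyen: 1 − 2 = -1
  Umar: 2 − 1 = 1
Rao has the best Copeland score.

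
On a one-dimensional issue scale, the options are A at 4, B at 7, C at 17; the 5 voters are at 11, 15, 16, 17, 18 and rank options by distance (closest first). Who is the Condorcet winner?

With single-peaked preferences on a line, the Condorcet winner is the candidate closest to the median voter.
The median voter (position 16) is closest to C at 17.
Check: C vs B — voters closer to C: 4 of 5.

C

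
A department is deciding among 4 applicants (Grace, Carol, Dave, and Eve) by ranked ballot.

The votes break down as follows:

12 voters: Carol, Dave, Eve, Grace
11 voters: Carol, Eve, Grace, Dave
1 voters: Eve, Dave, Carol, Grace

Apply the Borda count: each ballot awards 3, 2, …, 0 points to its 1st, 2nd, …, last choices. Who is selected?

Borda scores:
  Grace: 12·0 + 11·1 + 0 = 11
  Carol: 12·3 + 11·3 + 1 = 70
  Dave: 12·2 + 11·0 + 2 = 26
  Eve: 12·1 + 11·2 + 3 = 37
Carol has the highest total.

Carol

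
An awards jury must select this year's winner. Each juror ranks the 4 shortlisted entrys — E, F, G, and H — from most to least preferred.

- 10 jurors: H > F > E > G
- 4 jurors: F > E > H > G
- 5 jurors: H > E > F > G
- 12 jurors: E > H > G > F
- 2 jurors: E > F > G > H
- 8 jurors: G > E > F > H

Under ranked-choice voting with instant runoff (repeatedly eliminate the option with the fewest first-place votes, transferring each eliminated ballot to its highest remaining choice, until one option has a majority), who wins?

E

Round 1: H 15, E 14, G 8, F 4. F has the fewest and is eliminated.
Round 2: E 18, H 15, G 8. G has the fewest and is eliminated.
Round 3: E 26, H 15. E has a majority.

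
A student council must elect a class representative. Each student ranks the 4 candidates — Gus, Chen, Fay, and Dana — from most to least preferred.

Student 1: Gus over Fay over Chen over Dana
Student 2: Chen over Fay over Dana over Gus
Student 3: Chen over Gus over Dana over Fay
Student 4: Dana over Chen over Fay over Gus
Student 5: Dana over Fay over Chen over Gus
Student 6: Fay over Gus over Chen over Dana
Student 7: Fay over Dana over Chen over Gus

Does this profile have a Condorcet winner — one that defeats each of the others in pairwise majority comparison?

Head-to-head results (7 voters total):
Gus vs Chen: Chen wins 5–2.
Gus vs Fay: Fay wins 5–2.
Gus vs Dana: Dana wins 4–3.
Chen vs Fay: Fay wins 4–3.
Chen vs Dana: Chen wins 4–3.
Fay vs Dana: Fay wins 4–3.
Fay beats each rival — Gus (5–2), Chen (4–3), Dana (4–3) — so Fay is the Condorcet winner.

Yes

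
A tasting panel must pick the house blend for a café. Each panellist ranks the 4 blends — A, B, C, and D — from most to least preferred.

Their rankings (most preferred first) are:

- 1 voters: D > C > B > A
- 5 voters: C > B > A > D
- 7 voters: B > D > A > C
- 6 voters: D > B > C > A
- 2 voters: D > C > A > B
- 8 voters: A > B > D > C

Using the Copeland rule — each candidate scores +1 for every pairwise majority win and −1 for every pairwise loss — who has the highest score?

B

Pairwise results:
  A vs B: B wins 19–10.
  A vs C: A wins 15–14.
  A vs D: D wins 16–13.
  B vs C: B wins 21–8.
  B vs D: B wins 20–9.
  C vs D: D wins 24–5.
Copeland scores (wins − losses):
  A: 1 − 2 = -1
  B: 3 − 0 = 3
  C: 0 − 3 = -3
  D: 2 − 1 = 1
B has the best Copeland score.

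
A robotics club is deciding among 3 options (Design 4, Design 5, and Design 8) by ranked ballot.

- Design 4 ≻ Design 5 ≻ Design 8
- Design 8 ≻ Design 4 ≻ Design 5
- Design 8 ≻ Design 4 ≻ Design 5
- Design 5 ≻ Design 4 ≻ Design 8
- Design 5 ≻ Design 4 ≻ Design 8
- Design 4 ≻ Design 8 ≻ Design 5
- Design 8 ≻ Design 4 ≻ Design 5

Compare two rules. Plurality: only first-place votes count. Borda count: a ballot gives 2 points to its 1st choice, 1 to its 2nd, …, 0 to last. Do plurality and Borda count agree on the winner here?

Plurality first-place counts: Design 4 2, Design 5 2, Design 8 3 → Design 8.
Borda totals: Design 4 9, Design 5 5, Design 8 7 → Design 4.
The two rules disagree: plurality picks Design 8, Borda picks Design 4.

No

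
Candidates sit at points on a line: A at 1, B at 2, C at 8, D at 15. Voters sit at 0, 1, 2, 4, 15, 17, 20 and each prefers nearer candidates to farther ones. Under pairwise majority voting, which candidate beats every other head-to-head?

B

With single-peaked preferences on a line, the Condorcet winner is the candidate closest to the median voter.
The median voter (position 4) is closest to B at 2.
Check: B vs A — voters closer to B: 5 of 7.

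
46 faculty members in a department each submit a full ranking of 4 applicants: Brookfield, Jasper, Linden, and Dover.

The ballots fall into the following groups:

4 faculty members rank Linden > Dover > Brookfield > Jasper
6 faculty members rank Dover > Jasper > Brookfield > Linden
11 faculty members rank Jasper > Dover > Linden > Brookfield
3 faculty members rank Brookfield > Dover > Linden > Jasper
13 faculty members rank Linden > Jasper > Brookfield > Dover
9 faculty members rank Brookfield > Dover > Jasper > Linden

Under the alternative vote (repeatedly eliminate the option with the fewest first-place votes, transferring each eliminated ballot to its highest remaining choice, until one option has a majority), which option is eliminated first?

Round 1: Linden 17, Brookfield 12, Jasper 11, Dover 6. Dover has the fewest and is eliminated.
Round 2: Jasper 17, Linden 17, Brookfield 12. Brookfield has the fewest and is eliminated.
Round 3: Jasper 26, Linden 20. Jasper has a majority.

Dover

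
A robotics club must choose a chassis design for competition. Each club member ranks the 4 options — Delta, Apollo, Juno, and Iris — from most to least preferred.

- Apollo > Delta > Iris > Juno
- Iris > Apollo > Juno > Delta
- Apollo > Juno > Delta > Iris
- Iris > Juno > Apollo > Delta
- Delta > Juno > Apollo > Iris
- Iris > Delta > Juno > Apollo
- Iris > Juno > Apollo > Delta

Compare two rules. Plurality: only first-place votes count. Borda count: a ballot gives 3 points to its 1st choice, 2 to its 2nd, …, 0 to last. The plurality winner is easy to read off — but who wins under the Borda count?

Plurality first-place counts: Delta 1, Apollo 2, Juno 0, Iris 4 → Iris.
Borda totals: Delta 8, Apollo 11, Juno 10, Iris 13 → Iris.

Iris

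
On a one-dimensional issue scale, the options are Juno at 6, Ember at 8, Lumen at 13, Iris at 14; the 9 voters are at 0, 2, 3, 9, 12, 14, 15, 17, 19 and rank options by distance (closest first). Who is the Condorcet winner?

Lumen

With single-peaked preferences on a line, the Condorcet winner is the candidate closest to the median voter.
The median voter (position 12) is closest to Lumen at 13.
Check: Lumen vs Ember — voters closer to Lumen: 5 of 9.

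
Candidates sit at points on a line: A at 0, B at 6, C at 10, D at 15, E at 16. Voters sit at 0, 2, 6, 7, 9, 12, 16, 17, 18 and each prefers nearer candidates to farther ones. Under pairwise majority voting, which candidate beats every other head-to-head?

With single-peaked preferences on a line, the Condorcet winner is the candidate closest to the median voter.
The median voter (position 9) is closest to C at 10.
Check: C vs D — voters closer to C: 6 of 9.

C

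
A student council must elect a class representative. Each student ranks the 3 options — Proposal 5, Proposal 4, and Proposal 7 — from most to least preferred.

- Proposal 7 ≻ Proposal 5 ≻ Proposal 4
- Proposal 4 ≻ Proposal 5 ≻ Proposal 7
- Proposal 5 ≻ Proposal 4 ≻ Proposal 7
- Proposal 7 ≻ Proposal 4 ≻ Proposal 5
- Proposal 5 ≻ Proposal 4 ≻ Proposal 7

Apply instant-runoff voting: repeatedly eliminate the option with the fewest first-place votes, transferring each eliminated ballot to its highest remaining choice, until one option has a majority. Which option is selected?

Round 1: Proposal 5 2, Proposal 7 2, Proposal 4 1. Proposal 4 has the fewest and is eliminated.
Round 2: Proposal 5 3, Proposal 7 2. Proposal 5 has a majority.

Proposal 5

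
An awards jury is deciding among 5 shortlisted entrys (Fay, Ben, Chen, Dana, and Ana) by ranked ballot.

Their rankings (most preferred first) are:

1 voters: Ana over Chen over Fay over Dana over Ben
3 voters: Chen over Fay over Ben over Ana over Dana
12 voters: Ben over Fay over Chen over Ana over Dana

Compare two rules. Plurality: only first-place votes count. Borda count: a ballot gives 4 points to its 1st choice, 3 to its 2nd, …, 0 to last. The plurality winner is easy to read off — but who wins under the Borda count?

Plurality first-place counts: Fay 0, Ben 12, Chen 3, Dana 0, Ana 1 → Ben.
Borda totals: Fay 47, Ben 54, Chen 39, Dana 1, Ana 19 → Ben.

Ben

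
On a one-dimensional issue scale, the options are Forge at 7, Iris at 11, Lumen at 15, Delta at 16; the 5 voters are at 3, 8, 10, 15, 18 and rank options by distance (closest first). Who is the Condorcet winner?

Iris

With single-peaked preferences on a line, the Condorcet winner is the candidate closest to the median voter.
The median voter (position 10) is closest to Iris at 11.
Check: Iris vs Delta — voters closer to Iris: 3 of 5.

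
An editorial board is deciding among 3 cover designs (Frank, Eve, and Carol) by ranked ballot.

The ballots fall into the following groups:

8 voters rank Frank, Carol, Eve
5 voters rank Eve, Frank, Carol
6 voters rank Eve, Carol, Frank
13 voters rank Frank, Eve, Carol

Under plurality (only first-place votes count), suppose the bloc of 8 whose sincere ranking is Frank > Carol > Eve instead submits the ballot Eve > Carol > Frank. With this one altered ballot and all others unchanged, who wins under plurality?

Eve

First-place totals with the altered ballot: Frank 13, Eve 19, Carol 0.
The switch changes the winner from Frank to Eve.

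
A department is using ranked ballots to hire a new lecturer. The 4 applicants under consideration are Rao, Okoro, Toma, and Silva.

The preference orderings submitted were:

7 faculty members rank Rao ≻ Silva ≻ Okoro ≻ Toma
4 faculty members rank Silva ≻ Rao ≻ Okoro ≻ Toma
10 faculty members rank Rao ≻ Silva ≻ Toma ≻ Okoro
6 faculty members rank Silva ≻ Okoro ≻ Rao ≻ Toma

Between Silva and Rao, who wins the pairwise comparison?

Ballots ranking Silva above Rao: 4+6 = 10.
Ballots ranking Rao above Silva: 7+10 = 17.
Rao wins the head-to-head, 17–10.

Rao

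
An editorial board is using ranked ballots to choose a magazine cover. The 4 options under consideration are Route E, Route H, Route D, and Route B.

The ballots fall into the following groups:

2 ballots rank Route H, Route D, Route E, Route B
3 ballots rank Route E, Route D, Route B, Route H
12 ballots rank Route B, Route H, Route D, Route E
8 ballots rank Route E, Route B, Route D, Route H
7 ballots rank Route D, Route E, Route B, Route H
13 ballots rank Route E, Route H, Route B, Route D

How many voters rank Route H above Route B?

Ballots ranking Route H above Route B: 2+13 = 15.
Ballots ranking Route B above Route H: 3+12+8+7 = 30.
So 15 of 45 voters prefer Route H to Route B.

15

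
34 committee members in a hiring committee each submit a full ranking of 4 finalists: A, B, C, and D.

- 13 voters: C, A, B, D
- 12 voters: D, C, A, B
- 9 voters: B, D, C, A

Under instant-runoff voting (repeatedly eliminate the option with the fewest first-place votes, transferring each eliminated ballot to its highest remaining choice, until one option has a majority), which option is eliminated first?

Round 1: C 13, D 12, B 9, A 0. A has the fewest and is eliminated.
Round 2: C 13, D 12, B 9. B has the fewest and is eliminated.
Round 3: D 21, C 13. D has a majority.

A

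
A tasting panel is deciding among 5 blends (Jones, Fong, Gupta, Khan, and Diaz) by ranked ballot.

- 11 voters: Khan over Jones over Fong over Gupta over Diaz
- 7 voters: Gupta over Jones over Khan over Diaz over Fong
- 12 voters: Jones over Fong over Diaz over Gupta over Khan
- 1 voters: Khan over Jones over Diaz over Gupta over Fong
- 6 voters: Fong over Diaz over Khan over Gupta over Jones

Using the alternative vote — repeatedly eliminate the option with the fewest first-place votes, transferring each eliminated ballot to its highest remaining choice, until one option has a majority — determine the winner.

Jones

Round 1: Jones 12, Khan 12, Gupta 7, Fong 6, Diaz 0. Diaz has the fewest and is eliminated.
Round 2: Jones 12, Khan 12, Gupta 7, Fong 6. Fong has the fewest and is eliminated.
Round 3: Khan 18, Jones 12, Gupta 7. Gupta has the fewest and is eliminated.
Round 4: Jones 19, Khan 18. Jones has a majority.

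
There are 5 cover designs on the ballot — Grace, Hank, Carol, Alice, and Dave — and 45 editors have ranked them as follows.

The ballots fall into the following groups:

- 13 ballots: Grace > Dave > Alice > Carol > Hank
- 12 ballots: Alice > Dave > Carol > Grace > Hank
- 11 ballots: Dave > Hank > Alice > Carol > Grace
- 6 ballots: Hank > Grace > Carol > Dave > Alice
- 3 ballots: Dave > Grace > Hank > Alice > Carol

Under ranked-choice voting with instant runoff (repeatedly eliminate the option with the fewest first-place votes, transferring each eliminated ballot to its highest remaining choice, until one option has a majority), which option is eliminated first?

Round 1: Dave 14, Grace 13, Alice 12, Hank 6, Carol 0. Carol has the fewest and is eliminated.
Round 2: Dave 14, Grace 13, Alice 12, Hank 6. Hank has the fewest and is eliminated.
Round 3: Grace 19, Dave 14, Alice 12. Alice has the fewest and is eliminated.
Round 4: Dave 26, Grace 19. Dave has a majority.

Carol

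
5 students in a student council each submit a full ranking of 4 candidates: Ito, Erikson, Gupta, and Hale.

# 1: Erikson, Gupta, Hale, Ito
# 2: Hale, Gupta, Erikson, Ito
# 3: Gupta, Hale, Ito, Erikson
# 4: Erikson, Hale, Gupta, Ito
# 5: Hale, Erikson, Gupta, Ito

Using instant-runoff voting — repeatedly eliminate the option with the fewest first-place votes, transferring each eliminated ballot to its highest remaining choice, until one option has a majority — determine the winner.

Hale

Round 1: Erikson 2, Hale 2, Gupta 1, Ito 0. Ito has the fewest and is eliminated.
Round 2: Erikson 2, Hale 2, Gupta 1. Gupta has the fewest and is eliminated.
Round 3: Hale 3, Erikson 2. Hale has a majority.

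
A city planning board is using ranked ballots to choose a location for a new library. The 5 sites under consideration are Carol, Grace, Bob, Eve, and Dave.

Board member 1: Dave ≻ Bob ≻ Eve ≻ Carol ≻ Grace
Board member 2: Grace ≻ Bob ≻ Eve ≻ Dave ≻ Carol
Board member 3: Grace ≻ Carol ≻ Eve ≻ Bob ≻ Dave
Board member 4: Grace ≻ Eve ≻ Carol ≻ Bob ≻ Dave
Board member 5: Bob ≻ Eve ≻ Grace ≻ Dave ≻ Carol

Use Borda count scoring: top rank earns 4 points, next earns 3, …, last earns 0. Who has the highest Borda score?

Grace

Borda scores:
  Carol: 1 + 0 + 3 + 2 + 0 = 6
  Grace: 0 + 4 + 4 + 4 + 2 = 14
  Bob: 3 + 3 + 1 + 1 + 4 = 12
  Eve: 2 + 2 + 2 + 3 + 3 = 12
  Dave: 4 + 1 + 0 + 0 + 1 = 6
Grace has the highest total.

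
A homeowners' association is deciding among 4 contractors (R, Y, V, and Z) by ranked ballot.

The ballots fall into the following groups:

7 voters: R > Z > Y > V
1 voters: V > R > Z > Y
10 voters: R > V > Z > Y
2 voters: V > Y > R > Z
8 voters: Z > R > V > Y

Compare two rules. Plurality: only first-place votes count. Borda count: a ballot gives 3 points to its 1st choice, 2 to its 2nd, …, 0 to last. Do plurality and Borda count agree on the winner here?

Yes

Plurality first-place counts: R 17, Y 0, V 3, Z 8 → R.
Borda totals: R 71, Y 11, V 37, Z 49 → R.
The two rules agree on R.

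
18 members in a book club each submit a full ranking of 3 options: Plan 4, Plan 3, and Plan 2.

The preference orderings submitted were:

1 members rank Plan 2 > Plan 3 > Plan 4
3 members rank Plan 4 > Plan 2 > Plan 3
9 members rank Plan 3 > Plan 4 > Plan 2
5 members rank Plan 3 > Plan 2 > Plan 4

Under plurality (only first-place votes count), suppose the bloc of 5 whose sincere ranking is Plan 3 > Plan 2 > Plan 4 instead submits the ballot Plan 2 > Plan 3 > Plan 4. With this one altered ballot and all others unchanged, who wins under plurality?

First-place totals with the altered ballot: Plan 4 3, Plan 3 9, Plan 2 6.
The winner is unchanged: still Plan 3.

Plan 3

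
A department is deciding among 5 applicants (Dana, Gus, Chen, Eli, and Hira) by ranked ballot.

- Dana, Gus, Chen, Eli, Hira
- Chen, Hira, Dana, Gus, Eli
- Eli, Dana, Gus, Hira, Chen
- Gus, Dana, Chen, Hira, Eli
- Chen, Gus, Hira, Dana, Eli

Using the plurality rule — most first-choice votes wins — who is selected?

Chen

First-place vote totals:
  Dana: 1
  Gus: 1
  Chen: 2
  Eli: 1
  Hira: 0
Chen has the most first-place votes.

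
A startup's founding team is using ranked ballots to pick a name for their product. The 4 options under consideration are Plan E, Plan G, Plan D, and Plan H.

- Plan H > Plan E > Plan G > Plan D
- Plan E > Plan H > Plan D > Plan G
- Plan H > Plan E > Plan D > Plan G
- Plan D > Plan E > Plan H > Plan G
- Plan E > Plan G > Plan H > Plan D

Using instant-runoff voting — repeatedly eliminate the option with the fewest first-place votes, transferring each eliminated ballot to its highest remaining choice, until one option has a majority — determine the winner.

Plan E

Round 1: Plan E 2, Plan H 2, Plan D 1, Plan G 0. Plan G has the fewest and is eliminated.
Round 2: Plan E 2, Plan H 2, Plan D 1. Plan D has the fewest and is eliminated.
Round 3: Plan E 3, Plan H 2. Plan E has a majority.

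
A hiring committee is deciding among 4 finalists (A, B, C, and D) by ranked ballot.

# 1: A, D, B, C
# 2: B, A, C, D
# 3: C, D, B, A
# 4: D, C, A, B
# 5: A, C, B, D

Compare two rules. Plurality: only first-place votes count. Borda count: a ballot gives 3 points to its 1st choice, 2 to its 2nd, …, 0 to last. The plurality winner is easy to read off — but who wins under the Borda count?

Plurality first-place counts: A 2, B 1, C 1, D 1 → A.
Borda totals: A 9, B 6, C 8, D 7 → A.

A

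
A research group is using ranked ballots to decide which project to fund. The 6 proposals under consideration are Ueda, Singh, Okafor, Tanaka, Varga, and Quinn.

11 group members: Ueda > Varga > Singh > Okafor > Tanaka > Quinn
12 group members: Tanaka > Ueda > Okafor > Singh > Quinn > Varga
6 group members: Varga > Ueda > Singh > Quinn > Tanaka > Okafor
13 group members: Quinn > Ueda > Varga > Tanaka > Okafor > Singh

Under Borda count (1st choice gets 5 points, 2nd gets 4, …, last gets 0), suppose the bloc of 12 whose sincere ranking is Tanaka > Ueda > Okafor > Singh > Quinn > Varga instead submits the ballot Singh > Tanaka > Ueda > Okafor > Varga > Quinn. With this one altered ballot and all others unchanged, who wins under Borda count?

Borda totals with the altered ballot: Ueda 167, Singh 111, Okafor 59, Tanaka 91, Varga 125, Quinn 77.
The winner is unchanged: still Ueda.

Ueda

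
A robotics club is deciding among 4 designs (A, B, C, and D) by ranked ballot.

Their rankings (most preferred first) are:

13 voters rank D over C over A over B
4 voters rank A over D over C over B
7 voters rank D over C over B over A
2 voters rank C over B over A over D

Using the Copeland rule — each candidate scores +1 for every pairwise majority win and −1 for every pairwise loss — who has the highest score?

Pairwise results:
  A vs B: A wins 17–9.
  A vs C: C wins 22–4.
  A vs D: D wins 20–6.
  B vs C: C wins 26–0.
  B vs D: D wins 24–2.
  C vs D: D wins 24–2.
Copeland scores (wins − losses):
  A: 1 − 2 = -1
  B: 0 − 3 = -3
  C: 2 − 1 = 1
  D: 3 − 0 = 3
D has the best Copeland score.

D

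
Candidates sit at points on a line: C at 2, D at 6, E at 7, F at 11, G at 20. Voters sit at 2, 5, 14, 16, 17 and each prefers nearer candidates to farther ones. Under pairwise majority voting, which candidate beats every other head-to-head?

With single-peaked preferences on a line, the Condorcet winner is the candidate closest to the median voter.
The median voter (position 14) is closest to F at 11.
Check: F vs E — voters closer to F: 3 of 5.

F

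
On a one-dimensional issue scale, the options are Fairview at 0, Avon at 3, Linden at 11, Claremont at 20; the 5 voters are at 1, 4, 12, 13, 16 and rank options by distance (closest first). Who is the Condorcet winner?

With single-peaked preferences on a line, the Condorcet winner is the candidate closest to the median voter.
The median voter (position 12) is closest to Linden at 11.
Check: Linden vs Fairview — voters closer to Linden: 3 of 5.

Linden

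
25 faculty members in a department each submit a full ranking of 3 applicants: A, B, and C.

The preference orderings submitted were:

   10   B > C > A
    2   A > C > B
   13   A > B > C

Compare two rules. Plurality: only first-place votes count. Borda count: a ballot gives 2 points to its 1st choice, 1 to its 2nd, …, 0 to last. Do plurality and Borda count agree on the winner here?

No

Plurality first-place counts: A 15, B 10, C 0 → A.
Borda totals: A 30, B 33, C 12 → B.
The two rules disagree: plurality picks A, Borda picks B.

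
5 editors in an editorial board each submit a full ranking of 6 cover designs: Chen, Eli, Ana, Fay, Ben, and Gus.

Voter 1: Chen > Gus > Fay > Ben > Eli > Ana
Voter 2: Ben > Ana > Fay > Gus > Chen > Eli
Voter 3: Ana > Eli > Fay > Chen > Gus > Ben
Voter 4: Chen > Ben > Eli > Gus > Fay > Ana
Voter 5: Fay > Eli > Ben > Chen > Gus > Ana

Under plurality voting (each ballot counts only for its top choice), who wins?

First-place vote totals:
  Chen: 2
  Eli: 0
  Ana: 1
  Fay: 1
  Ben: 1
  Gus: 0
Chen has the most first-place votes.

Chen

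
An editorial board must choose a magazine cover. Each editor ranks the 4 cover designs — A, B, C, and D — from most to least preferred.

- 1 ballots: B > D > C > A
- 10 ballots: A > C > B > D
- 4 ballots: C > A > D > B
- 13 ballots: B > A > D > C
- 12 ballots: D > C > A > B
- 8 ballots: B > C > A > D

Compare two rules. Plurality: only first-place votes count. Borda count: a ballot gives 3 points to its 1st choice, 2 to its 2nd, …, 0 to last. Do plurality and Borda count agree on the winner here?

No

Plurality first-place counts: A 10, B 22, C 4, D 12 → B.
Borda totals: A 84, B 76, C 73, D 55 → A.
The two rules disagree: plurality picks B, Borda picks A.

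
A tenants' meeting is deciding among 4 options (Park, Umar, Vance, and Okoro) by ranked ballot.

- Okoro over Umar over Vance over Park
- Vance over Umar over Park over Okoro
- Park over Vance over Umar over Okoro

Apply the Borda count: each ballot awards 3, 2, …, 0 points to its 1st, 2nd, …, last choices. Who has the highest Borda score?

Vance

Borda scores:
  Park: 0 + 1 + 3 = 4
  Umar: 2 + 2 + 1 = 5
  Vance: 1 + 3 + 2 = 6
  Okoro: 3 + 0 + 0 = 3
Vance has the highest total.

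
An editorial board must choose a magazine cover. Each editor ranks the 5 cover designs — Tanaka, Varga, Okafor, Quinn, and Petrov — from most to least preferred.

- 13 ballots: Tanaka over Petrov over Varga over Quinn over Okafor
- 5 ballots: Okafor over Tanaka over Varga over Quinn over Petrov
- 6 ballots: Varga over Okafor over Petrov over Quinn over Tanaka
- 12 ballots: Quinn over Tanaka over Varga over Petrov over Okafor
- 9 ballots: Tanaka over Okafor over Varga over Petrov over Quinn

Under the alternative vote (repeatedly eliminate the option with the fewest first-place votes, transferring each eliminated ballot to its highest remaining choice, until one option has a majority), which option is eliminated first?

Round 1: Tanaka 22, Quinn 12, Varga 6, Okafor 5, Petrov 0. Petrov has the fewest and is eliminated.
Round 2: Tanaka 22, Quinn 12, Varga 6, Okafor 5. Okafor has the fewest and is eliminated.
Round 3: Tanaka 27, Quinn 12, Varga 6. Tanaka has a majority.

Petrov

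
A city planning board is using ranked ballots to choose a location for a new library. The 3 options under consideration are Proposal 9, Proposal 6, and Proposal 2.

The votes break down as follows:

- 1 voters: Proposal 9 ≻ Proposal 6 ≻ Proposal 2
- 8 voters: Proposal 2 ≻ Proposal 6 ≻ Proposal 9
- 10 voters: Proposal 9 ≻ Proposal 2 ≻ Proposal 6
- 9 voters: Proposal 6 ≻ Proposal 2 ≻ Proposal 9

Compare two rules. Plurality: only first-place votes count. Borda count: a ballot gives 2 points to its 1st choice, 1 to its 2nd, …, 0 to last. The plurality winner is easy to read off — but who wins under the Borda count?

Plurality first-place counts: Proposal 9 11, Proposal 6 9, Proposal 2 8 → Proposal 9.
Borda totals: Proposal 9 22, Proposal 6 27, Proposal 2 35 → Proposal 2.

Proposal 2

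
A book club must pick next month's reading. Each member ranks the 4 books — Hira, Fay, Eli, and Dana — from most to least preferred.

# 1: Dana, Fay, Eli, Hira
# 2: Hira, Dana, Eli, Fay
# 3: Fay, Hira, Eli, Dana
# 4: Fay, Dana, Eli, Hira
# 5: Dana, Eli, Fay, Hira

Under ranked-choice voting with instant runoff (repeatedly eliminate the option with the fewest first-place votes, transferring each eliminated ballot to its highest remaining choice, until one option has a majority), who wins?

Dana

Round 1: Fay 2, Dana 2, Hira 1, Eli 0. Eli has the fewest and is eliminated.
Round 2: Fay 2, Dana 2, Hira 1. Hira has the fewest and is eliminated.
Round 3: Dana 3, Fay 2. Dana has a majority.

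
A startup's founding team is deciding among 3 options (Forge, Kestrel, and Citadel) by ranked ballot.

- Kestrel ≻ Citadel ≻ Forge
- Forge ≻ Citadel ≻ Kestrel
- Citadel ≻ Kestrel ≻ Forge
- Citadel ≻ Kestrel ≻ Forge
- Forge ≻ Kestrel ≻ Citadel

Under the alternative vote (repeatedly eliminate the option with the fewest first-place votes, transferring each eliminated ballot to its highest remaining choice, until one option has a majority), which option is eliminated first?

Round 1: Forge 2, Citadel 2, Kestrel 1. Kestrel has the fewest and is eliminated.
Round 2: Citadel 3, Forge 2. Citadel has a majority.

Kestrel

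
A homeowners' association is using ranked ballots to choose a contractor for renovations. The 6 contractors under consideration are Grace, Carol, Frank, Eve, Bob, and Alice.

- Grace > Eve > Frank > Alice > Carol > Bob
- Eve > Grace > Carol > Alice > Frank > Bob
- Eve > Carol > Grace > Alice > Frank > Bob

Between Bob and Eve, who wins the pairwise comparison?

Ballots ranking Bob above Eve: 0.
Ballots ranking Eve above Bob: 3.
Eve wins the head-to-head, 3–0.

Eve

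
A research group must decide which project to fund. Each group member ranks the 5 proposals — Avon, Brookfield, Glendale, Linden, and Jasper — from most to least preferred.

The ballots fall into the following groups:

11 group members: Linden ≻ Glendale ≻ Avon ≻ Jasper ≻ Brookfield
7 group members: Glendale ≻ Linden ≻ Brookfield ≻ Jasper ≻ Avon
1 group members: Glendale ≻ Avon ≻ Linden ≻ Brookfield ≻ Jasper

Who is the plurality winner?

Linden

First-place vote totals:
  Avon: 0
  Brookfield: 0
  Glendale: 8
  Linden: 11
  Jasper: 0
Linden has the most first-place votes.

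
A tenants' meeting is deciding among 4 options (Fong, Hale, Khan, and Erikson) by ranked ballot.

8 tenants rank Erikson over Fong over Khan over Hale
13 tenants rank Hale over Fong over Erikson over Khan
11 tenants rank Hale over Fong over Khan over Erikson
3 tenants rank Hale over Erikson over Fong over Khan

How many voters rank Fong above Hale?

Ballots ranking Fong above Hale: 8.
Ballots ranking Hale above Fong: 13+11+3 = 27.
So 8 of 35 voters prefer Fong to Hale.

8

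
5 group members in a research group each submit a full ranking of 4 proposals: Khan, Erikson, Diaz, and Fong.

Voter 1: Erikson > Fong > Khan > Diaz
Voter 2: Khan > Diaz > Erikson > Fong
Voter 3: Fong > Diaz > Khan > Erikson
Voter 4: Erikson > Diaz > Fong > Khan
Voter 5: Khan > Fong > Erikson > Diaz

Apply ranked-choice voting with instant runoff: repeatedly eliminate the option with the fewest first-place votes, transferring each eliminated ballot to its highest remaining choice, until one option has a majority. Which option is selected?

Round 1: Khan 2, Erikson 2, Fong 1, Diaz 0. Diaz has the fewest and is eliminated.
Round 2: Khan 2, Erikson 2, Fong 1. Fong has the fewest and is eliminated.
Round 3: Khan 3, Erikson 2. Khan has a majority.

Khan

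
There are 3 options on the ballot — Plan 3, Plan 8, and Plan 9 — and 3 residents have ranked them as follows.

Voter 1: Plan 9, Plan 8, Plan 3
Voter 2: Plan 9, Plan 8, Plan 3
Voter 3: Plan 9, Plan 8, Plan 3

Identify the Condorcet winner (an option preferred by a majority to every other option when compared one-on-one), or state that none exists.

Plan 9

Head-to-head results (3 voters total):
Plan 3 vs Plan 8: Plan 8 wins 3–0.
Plan 3 vs Plan 9: Plan 9 wins 3–0.
Plan 8 vs Plan 9: Plan 9 wins 3–0.
Plan 9 beats each rival — Plan 3 (3–0), Plan 8 (3–0) — so Plan 9 is the Condorcet winner.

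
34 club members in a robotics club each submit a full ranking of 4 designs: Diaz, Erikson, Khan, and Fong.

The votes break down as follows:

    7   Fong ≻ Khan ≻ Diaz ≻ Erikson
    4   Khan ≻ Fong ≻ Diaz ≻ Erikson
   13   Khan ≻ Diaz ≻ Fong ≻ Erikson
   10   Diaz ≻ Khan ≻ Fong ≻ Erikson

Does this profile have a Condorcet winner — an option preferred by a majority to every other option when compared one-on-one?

Head-to-head results (34 voters total):
Diaz vs Erikson: Diaz wins 34–0.
Diaz vs Khan: Khan wins 24–10.
Diaz vs Fong: Diaz wins 23–11.
Erikson vs Khan: Khan wins 34–0.
Erikson vs Fong: Fong wins 34–0.
Khan vs Fong: Khan wins 27–7.
Khan beats each rival — Diaz (24–10), Erikson (34–0), Fong (27–7) — so Khan is the Condorcet winner.

Yes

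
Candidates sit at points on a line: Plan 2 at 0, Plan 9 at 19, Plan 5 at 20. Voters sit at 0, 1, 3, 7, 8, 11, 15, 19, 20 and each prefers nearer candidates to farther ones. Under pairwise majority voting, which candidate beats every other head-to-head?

With single-peaked preferences on a line, the Condorcet winner is the candidate closest to the median voter.
The median voter (position 8) is closest to Plan 2 at 0.
Check: Plan 2 vs Plan 5 — voters closer to Plan 2: 5 of 9.

Plan 2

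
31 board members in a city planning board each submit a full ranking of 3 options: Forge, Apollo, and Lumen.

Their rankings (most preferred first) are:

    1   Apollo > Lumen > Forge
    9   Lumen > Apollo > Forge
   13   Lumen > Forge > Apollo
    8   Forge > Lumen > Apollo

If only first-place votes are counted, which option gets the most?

Lumen

First-place vote totals:
  Forge: 8
  Apollo: 1
  Lumen: 22
Lumen has the most first-place votes.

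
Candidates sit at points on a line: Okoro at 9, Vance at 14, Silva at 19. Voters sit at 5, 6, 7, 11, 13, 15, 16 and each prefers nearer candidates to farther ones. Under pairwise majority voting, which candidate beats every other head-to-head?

With single-peaked preferences on a line, the Condorcet winner is the candidate closest to the median voter.
The median voter (position 11) is closest to Okoro at 9.
Check: Okoro vs Vance — voters closer to Okoro: 4 of 7.

Okoro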